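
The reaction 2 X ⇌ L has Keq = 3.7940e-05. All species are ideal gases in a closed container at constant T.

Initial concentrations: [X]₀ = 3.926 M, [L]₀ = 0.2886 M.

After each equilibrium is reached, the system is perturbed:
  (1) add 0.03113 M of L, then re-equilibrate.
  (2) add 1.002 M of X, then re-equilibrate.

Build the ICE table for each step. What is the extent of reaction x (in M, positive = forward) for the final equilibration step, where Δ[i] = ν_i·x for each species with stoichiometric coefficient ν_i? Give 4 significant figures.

x = 3.8477e-04 M

Q₀ = 0.01872 vs Keq = 3.7940e-05 ⇒ Q>K, reverse
Step 1:
                   X          L
  init         3.926     0.2886
  Δ           0.5757    -0.2878
  eq           4.502 7.6885e-04
  solve Keq expr → x = -0.2878; check Q = 3.7940e-05
Then add 0.03113 M of L.
Step 2:
                   X          L
  init         4.502     0.0319
  Δ          0.06222   -0.03111
  eq           4.564 7.9025e-04
  solve Keq expr → x = -0.03111; check Q = 3.7940e-05
Then add 1.002 M of X.
Step 3:
                   X          L
  init         5.566 7.9025e-04
  Δ       -7.6953e-04 3.8477e-04
  eq           5.565   0.001175
  solve Keq expr → x = 3.8477e-04; check Q = 3.7940e-05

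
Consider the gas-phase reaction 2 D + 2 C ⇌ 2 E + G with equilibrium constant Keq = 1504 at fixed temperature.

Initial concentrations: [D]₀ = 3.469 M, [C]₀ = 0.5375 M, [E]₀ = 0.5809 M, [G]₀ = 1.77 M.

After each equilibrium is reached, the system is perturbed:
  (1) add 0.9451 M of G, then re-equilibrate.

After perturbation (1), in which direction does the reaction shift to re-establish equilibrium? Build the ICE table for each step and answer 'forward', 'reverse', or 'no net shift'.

Q₀ = 0.1718 vs Keq = 1504 ⇒ Q<K, forward
Step 1:
                    D           C           E           G
  Initial       3.469      0.5375      0.5809        1.77
  Change      -0.5237     -0.5237      0.5237      0.2619
  Equil         2.945     0.01378       1.105       2.032
  solve Keq expr → x = 0.2619; check Q = 1504
Then add 0.9451 M of G.
Step 2:
                    D           C           E           G
  Initial       2.945     0.01378       1.105       2.977
  Change     0.002838    0.002838   -0.002838   -0.001419
  Equil         2.948     0.01662       1.102       2.976
  solve Keq expr → x = -0.001419; check Q = 1504

Direction: reverse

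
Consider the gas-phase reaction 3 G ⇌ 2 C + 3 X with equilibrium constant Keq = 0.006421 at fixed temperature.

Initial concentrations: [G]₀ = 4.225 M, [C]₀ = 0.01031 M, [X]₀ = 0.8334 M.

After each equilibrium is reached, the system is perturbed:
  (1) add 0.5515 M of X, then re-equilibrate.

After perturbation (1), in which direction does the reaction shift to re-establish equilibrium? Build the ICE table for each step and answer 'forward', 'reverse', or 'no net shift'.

Direction: reverse

Q₀ = 8.1583e-07 vs Keq = 0.006421 ⇒ Q<K, forward
Step 1:
                   G          C          X
  init         4.225    0.01031     0.8334
  Δ          -0.5249     0.3499     0.5249
  eq             3.7     0.3603      1.358
  solve Keq expr → x = 0.175; check Q = 0.006421
Then add 0.5515 M of X.
Step 2:
                   G          C          X
  init           3.7     0.3603       1.91
  Δ            0.151    -0.1006     -0.151
  eq           3.851     0.2596      1.759
  solve Keq expr → x = -0.05032; check Q = 0.006421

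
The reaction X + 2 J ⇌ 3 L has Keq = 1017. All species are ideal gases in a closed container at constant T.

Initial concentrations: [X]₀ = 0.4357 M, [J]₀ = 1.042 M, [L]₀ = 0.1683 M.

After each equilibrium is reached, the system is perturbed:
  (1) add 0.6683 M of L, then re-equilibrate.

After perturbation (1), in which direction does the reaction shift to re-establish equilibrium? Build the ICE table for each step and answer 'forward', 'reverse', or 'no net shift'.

Direction: reverse

Q₀ = 0.01008 vs Keq = 1017 ⇒ Q<K, forward
Step 1:
                   X          J          L
  init        0.4357      1.042     0.1683
  Δ          -0.3962    -0.7925      1.189
  eq         0.03946     0.2495      1.357
  solve Keq expr → x = 0.3962; check Q = 1017
Then add 0.6683 M of L.
Step 2:
                   X          J          L
  init       0.03946     0.2495      2.025
  Δ          0.03217    0.06433    -0.0965
  eq         0.07163     0.3139      1.929
  solve Keq expr → x = -0.03217; check Q = 1017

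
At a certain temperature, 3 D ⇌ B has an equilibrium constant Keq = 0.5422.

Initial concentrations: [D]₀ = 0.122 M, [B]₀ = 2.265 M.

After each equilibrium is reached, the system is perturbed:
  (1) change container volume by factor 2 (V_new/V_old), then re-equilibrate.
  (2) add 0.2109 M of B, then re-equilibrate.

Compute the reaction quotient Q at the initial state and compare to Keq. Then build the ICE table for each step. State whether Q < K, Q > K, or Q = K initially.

Q₀ = 1247 vs Keq = 0.5422 ⇒ Q>K, reverse
Step 1:
                   D          B
  I            0.122      2.265
  C            1.372    -0.4573
  E            1.494      1.808
  solve Keq expr → x = -0.4573; check Q = 0.5422
Then change container volume by factor 2 (V_new/V_old).
Step 2:
                   D          B
  I            0.747     0.9038
  C           0.3805    -0.1268
  E            1.127      0.777
  solve Keq expr → x = -0.1268; check Q = 0.5422
Then add 0.2109 M of B.
Step 3:
                   D          B
  I            1.127     0.9879
  C          0.08251    -0.0275
  E             1.21     0.9604
  solve Keq expr → x = -0.0275; check Q = 0.5422

Q₀ = 1247; Q > K (proceeds reverse)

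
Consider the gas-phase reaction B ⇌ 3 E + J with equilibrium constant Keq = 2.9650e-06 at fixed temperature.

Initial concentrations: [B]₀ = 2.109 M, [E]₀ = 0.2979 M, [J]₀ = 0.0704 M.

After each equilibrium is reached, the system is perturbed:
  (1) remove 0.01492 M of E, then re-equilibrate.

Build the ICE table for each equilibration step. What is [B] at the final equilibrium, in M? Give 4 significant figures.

Q₀ = 8.8249e-04 vs Keq = 2.9650e-06 ⇒ Q>K, reverse
Step 1:
                   B          E          J
  init         2.109     0.2979     0.0704
  Δ          0.06466     -0.194   -0.06466
  eq           2.174     0.1039   0.005742
  solve Keq expr → x = -0.06466; check Q = 2.9650e-06
Then remove 0.01492 M of E.
Step 2:
                   B          E          J
  init         2.174    0.08901   0.005742
  Δ        -0.001865   0.005594   0.001865
  eq           2.172     0.0946   0.007606
  solve Keq expr → x = 0.001865; check Q = 2.9650e-06

[B]_eq = 2.172 M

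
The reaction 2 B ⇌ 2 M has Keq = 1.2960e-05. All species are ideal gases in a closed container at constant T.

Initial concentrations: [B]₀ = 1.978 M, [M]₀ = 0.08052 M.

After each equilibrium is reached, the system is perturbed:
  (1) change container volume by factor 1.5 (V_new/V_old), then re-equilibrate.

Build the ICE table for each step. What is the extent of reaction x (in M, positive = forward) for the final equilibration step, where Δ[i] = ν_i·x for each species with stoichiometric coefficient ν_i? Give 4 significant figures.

Q₀ = 0.001657 vs Keq = 1.2960e-05 ⇒ Q>K, reverse
Step 1:
                    B           M
  I             1.978     0.08052
  C           0.07314    -0.07314
  E             2.051    0.007384
  solve Keq expr → x = -0.03657; check Q = 1.2960e-05
Then change container volume by factor 1.5 (V_new/V_old).
Step 2:
                    B           M
  I             1.367    0.004923
  C                 0           0
  E             1.367    0.004923
  solve Keq expr → x = 0; check Q = 1.2960e-05

x = 0 M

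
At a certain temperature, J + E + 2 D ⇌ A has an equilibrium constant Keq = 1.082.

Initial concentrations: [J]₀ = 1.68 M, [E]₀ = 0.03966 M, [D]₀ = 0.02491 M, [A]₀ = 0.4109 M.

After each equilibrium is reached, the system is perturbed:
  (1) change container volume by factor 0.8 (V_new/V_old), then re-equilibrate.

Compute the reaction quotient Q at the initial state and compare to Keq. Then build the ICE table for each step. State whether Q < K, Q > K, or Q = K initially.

Q₀ = 9939 vs Keq = 1.082 ⇒ Q>K, reverse
Step 1:
                    J           E           D           A
  init           1.68     0.03966     0.02491      0.4109
  Δ             0.248       0.248       0.496      -0.248
  eq            1.928      0.2877       0.521      0.1629
  solve Keq expr → x = -0.248; check Q = 1.082
Then change container volume by factor 0.8 (V_new/V_old).
Step 2:
                    J           E           D           A
  init           2.41      0.3596      0.6512      0.2036
  Δ          -0.04634    -0.04634    -0.09267     0.04634
  eq            2.364      0.3133      0.5585      0.2499
  solve Keq expr → x = 0.04634; check Q = 1.082

Q₀ = 9939; Q > K (proceeds reverse)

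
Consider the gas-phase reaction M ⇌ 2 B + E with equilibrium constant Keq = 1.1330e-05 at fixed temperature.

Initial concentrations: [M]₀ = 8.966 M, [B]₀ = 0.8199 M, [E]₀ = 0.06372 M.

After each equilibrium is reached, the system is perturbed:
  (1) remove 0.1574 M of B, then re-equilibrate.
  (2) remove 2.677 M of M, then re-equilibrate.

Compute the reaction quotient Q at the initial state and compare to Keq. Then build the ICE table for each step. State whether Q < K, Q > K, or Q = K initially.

Q₀ = 0.004777 vs Keq = 1.1330e-05 ⇒ Q>K, reverse
Step 1:
                  M         B         E
  Initial     8.966    0.8199   0.06372
  Change    0.06351    -0.127  -0.06351
  Equil        9.03    0.6929 2.1309e-04
  solve Keq expr → x = -0.06351; check Q = 1.1330e-05
Then remove 0.1574 M of B.
Step 2:
                  M         B         E
  Initial      9.03    0.5355 2.1309e-04
  Change  -1.4330e-04 2.8659e-04 1.4330e-04
  Equil       9.029    0.5358 3.5639e-04
  solve Keq expr → x = 1.4330e-04; check Q = 1.1330e-05
Then remove 2.677 M of M.
Step 3:
                  M         B         E
  Initial     6.352    0.5358 3.5639e-04
  Change  1.0546e-04 -2.1092e-04 -1.0546e-04
  Equil       6.352    0.5356 2.5093e-04
  solve Keq expr → x = -1.0546e-04; check Q = 1.1330e-05

Q₀ = 0.004777; Q > K (proceeds reverse)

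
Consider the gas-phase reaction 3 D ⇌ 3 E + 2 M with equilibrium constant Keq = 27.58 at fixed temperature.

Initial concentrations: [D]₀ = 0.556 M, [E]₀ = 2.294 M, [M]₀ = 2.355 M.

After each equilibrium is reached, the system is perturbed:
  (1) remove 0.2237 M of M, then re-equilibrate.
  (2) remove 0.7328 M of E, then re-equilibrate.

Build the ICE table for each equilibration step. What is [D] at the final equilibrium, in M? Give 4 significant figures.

[D]_eq = 0.7315 M

Q₀ = 389.5 vs Keq = 27.58 ⇒ Q>K, reverse
Step 1:
                    D           E           M
  Initial       0.556       2.294       2.355
  Change       0.4389     -0.4389     -0.2926
  Equil        0.9949       1.855       2.062
  solve Keq expr → x = -0.1463; check Q = 27.58
Then remove 0.2237 M of M.
Step 2:
                    D           E           M
  Initial      0.9949       1.855       1.839
  Change     -0.04252     0.04252     0.02835
  Equil        0.9523       1.898       1.867
  solve Keq expr → x = 0.01417; check Q = 27.58
Then remove 0.7328 M of E.
Step 3:
                    D           E           M
  Initial      0.9523       1.165       1.867
  Change      -0.2208      0.2208      0.1472
  Equil        0.7315       1.386       2.014
  solve Keq expr → x = 0.07361; check Q = 27.58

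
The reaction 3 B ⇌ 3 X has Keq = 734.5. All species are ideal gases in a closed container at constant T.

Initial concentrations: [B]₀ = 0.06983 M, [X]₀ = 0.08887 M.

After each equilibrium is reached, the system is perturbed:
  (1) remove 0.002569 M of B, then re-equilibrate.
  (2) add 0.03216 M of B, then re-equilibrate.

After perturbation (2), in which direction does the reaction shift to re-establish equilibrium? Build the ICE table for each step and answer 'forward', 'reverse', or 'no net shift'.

Direction: forward

Q₀ = 2.061 vs Keq = 734.5 ⇒ Q<K, forward
Step 1:
                  B         X
  I         0.06983   0.08887
  C          -0.054     0.054
  E         0.01583    0.1429
  solve Keq expr → x = 0.018; check Q = 734.5
Then remove 0.002569 M of B.
Step 2:
                  B         X
  I         0.01327    0.1429
  C        0.002313 -0.002313
  E         0.01558    0.1406
  solve Keq expr → x = -7.7089e-04; check Q = 734.5
Then add 0.03216 M of B.
Step 3:
                  B         X
  I         0.04774    0.1406
  C        -0.02895   0.02895
  E         0.01879    0.1695
  solve Keq expr → x = 0.00965; check Q = 734.5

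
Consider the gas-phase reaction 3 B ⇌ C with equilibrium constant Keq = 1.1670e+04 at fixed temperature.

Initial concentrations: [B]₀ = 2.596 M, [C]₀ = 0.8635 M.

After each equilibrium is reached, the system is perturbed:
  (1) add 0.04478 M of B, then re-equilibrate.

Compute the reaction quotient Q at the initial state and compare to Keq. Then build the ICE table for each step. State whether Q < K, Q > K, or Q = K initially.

Q₀ = 0.04936; Q < K (proceeds forward)

Q₀ = 0.04936 vs Keq = 1.1670e+04 ⇒ Q<K, forward
Step 1:
                  B         C
  init        2.596    0.8635
  Δ          -2.543    0.8478
  eq        0.05273     1.711
  solve Keq expr → x = 0.8478; check Q = 1.1670e+04
Then add 0.04478 M of B.
Step 2:
                  B         C
  init      0.09751     1.711
  Δ        -0.04463   0.01488
  eq        0.05289     1.726
  solve Keq expr → x = 0.01488; check Q = 1.1670e+04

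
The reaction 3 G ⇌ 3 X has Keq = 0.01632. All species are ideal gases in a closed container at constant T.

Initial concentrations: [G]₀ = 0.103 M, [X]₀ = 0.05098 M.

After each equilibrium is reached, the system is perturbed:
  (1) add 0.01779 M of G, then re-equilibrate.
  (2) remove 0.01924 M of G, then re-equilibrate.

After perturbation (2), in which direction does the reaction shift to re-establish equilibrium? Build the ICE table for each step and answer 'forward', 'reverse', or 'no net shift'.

Direction: reverse

Q₀ = 0.1213 vs Keq = 0.01632 ⇒ Q>K, reverse
Step 1:
                  G         X
  Initial     0.103   0.05098
  Change    0.01983  -0.01983
  Equil      0.1228   0.03115
  solve Keq expr → x = -0.006608; check Q = 0.01632
Then add 0.01779 M of G.
Step 2:
                  G         X
  Initial    0.1406   0.03115
  Change  -0.003599  0.003599
  Equil       0.137   0.03475
  solve Keq expr → x = 0.0012; check Q = 0.01632
Then remove 0.01924 M of G.
Step 3:
                  G         X
  Initial    0.1178   0.03475
  Change   0.003893 -0.003893
  Equil      0.1217   0.03086
  solve Keq expr → x = -0.001298; check Q = 0.01632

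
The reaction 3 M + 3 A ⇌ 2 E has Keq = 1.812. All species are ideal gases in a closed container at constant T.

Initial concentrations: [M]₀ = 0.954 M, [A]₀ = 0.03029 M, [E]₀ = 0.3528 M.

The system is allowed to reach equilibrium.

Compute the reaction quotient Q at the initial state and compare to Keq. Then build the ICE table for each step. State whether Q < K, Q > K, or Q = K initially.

Q₀ = 5158 vs Keq = 1.812 ⇒ Q>K, reverse
Step 1:
                   M          A          E
  Initial      0.954    0.03029     0.3528
  Change      0.2163     0.2163    -0.1442
  Equil         1.17     0.2466     0.2086
  solve Keq expr → x = -0.07209; check Q = 1.812

Q₀ = 5158; Q > K (proceeds reverse)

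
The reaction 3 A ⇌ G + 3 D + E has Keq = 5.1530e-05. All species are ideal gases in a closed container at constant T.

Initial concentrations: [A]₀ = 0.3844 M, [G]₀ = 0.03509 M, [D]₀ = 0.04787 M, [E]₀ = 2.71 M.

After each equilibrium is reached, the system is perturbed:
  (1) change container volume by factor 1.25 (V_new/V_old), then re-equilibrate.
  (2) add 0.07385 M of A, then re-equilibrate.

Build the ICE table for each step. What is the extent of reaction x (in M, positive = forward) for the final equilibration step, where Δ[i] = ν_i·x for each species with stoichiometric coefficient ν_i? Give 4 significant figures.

x = 0.001916 M

Q₀ = 1.8365e-04 vs Keq = 5.1530e-05 ⇒ Q>K, reverse
Step 1:
                   A          G          D          E
  Initial     0.3844    0.03509    0.04787       2.71
  Change     0.01382  -0.004608   -0.01382  -0.004608
  Equil       0.3982    0.03048    0.03405      2.705
  solve Keq expr → x = -0.004608; check Q = 5.1530e-05
Then change container volume by factor 1.25 (V_new/V_old).
Step 2:
                   A          G          D          E
  Initial     0.3186    0.02439    0.02724      2.164
  Change   -0.003527   0.001176   0.003527   0.001176
  Equil       0.3151    0.02556    0.03076      2.165
  solve Keq expr → x = 0.001176; check Q = 5.1530e-05
Then add 0.07385 M of A.
Step 3:
                   A          G          D          E
  Initial     0.3889    0.02556    0.03076      2.165
  Change   -0.005748   0.001916   0.005748   0.001916
  Equil       0.3832    0.02748    0.03651      2.167
  solve Keq expr → x = 0.001916; check Q = 5.1530e-05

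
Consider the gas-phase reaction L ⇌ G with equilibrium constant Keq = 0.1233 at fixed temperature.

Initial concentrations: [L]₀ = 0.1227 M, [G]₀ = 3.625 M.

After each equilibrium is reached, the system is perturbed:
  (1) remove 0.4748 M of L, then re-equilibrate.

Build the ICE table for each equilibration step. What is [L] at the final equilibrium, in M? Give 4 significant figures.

[L]_eq = 2.914 M

Q₀ = 29.54 vs Keq = 0.1233 ⇒ Q>K, reverse
Step 1:
                   L          G
  Initial     0.1227      3.625
  Change       3.214     -3.214
  Equil        3.336     0.4114
  solve Keq expr → x = -3.214; check Q = 0.1233
Then remove 0.4748 M of L.
Step 2:
                   L          G
  Initial      2.862     0.4114
  Change     0.05212   -0.05212
  Equil        2.914     0.3593
  solve Keq expr → x = -0.05212; check Q = 0.1233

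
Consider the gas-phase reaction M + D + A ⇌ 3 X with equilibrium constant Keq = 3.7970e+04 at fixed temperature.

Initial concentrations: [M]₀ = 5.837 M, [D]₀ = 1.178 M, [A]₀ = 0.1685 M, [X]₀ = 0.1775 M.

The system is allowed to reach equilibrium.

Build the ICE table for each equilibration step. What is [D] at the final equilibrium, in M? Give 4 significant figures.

[D]_eq = 1.01 M

Q₀ = 0.004827 vs Keq = 3.7970e+04 ⇒ Q<K, forward
Step 1:
                   M          D          A          X
  Initial      5.837      1.178     0.1685     0.1775
  Change     -0.1685    -0.1685    -0.1685     0.5055
  Equil        5.669       1.01 1.4664e-06      0.683
  solve Keq expr → x = 0.1685; check Q = 3.7970e+04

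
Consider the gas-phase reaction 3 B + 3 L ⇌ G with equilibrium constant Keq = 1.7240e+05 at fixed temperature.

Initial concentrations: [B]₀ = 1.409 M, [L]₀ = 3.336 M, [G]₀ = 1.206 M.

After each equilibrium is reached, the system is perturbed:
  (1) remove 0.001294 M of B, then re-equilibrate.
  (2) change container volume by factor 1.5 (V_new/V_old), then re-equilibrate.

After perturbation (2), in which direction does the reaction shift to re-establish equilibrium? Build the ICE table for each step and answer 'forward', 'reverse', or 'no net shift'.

Q₀ = 0.01161 vs Keq = 1.7240e+05 ⇒ Q<K, forward
Step 1:
                   B          L          G
  Initial      1.409      3.336      1.206
  Change      -1.398     -1.398      0.466
  Equil        0.011      1.938      1.672
  solve Keq expr → x = 0.466; check Q = 1.7240e+05
Then remove 0.001294 M of B.
Step 2:
                   B          L          G
  Initial    0.00971      1.938      1.672
  Change    0.001286   0.001286 -4.2859e-04
  Equil        0.011      1.939      1.672
  solve Keq expr → x = -4.2859e-04; check Q = 1.7240e+05
Then change container volume by factor 1.5 (V_new/V_old).
Step 3:
                   B          L          G
  Initial    0.00733      1.293      1.114
  Change     0.00699    0.00699   -0.00233
  Equil      0.01432        1.3      1.112
  solve Keq expr → x = -0.00233; check Q = 1.7240e+05

Direction: reverse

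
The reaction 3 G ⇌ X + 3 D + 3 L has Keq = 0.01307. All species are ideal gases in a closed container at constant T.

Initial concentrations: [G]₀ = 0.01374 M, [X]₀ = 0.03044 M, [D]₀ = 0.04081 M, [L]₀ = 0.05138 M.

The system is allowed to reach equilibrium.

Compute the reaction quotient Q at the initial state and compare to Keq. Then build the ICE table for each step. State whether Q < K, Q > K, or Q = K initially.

Q₀ = 1.0818e-04 vs Keq = 0.01307 ⇒ Q<K, forward
Step 1:
                    G           X           D           L
  init        0.01374     0.03044     0.04081     0.05138
  Δ         -0.009538    0.003179    0.009538    0.009538
  eq         0.004202     0.03362     0.05035     0.06092
  solve Keq expr → x = 0.003179; check Q = 0.01307

Q₀ = 1.0818e-04; Q < K (proceeds forward)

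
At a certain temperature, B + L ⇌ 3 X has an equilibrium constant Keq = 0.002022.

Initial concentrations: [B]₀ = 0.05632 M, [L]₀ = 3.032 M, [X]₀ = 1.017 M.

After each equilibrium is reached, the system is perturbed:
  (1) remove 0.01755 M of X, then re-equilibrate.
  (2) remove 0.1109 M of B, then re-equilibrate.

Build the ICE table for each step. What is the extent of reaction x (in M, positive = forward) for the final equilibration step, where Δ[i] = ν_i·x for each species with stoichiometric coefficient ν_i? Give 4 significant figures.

Q₀ = 6.16 vs Keq = 0.002022 ⇒ Q>K, reverse
Step 1:
                    B           L           X
  init        0.05632       3.032       1.017
  Δ            0.2946      0.2946     -0.8839
  eq           0.3509       3.327      0.1331
  solve Keq expr → x = -0.2946; check Q = 0.002022
Then remove 0.01755 M of X.
Step 2:
                    B           L           X
  init         0.3509       3.327      0.1156
  Δ         -0.005588   -0.005588     0.01677
  eq           0.3453       3.321      0.1324
  solve Keq expr → x = 0.005588; check Q = 0.002022
Then remove 0.1109 M of B.
Step 3:
                    B           L           X
  init         0.2344       3.321      0.1324
  Δ          0.005048    0.005048    -0.01514
  eq           0.2395       3.326      0.1172
  solve Keq expr → x = -0.005048; check Q = 0.002022

x = -0.005048 M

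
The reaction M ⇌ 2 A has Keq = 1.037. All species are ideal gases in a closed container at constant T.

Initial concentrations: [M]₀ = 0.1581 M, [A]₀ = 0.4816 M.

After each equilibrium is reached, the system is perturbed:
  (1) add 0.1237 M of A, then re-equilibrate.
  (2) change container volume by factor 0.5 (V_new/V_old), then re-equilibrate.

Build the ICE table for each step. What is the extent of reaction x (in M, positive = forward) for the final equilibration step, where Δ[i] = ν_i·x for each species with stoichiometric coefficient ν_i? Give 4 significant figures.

Q₀ = 1.467 vs Keq = 1.037 ⇒ Q>K, reverse
Step 1:
                   M          A
  init        0.1581     0.4816
  Δ           0.0237    -0.0474
  eq          0.1818     0.4342
  solve Keq expr → x = -0.0237; check Q = 1.037
Then add 0.1237 M of A.
Step 2:
                   M          A
  init        0.1818     0.5579
  Δ          0.03945    -0.0789
  eq          0.2213      0.479
  solve Keq expr → x = -0.03945; check Q = 1.037
Then change container volume by factor 0.5 (V_new/V_old).
Step 3:
                   M          A
  init        0.4425      0.958
  Δ            0.103    -0.2059
  eq          0.5455     0.7521
  solve Keq expr → x = -0.103; check Q = 1.037

x = -0.103 M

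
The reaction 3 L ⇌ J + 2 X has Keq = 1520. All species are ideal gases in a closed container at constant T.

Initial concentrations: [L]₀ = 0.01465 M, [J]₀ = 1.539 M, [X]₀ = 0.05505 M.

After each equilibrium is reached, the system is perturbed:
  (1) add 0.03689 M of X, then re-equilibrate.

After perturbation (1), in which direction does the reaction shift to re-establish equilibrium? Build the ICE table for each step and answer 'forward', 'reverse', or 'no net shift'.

Q₀ = 1483 vs Keq = 1520 ⇒ Q<K, forward
Step 1:
                  L         J         X
  init      0.01465     1.539   0.05505
  Δ       -1.0618e-04 3.5392e-05 7.0784e-05
  eq        0.01454     1.539   0.05512
  solve Keq expr → x = 3.5392e-05; check Q = 1520
Then add 0.03689 M of X.
Step 2:
                  L         J         X
  init      0.01454     1.539   0.09201
  Δ        0.005379 -0.001793 -0.003586
  eq        0.01992     1.537   0.08842
  solve Keq expr → x = -0.001793; check Q = 1520

Direction: reverse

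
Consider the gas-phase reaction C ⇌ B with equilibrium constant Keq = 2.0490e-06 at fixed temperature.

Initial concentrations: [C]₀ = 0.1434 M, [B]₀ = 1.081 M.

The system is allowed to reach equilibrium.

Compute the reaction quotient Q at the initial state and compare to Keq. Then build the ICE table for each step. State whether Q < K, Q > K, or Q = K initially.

Q₀ = 7.538; Q > K (proceeds reverse)

Q₀ = 7.538 vs Keq = 2.0490e-06 ⇒ Q>K, reverse
Step 1:
                  C         B
  Initial    0.1434     1.081
  Change      1.081    -1.081
  Equil       1.224 2.5088e-06
  solve Keq expr → x = -1.081; check Q = 2.0490e-06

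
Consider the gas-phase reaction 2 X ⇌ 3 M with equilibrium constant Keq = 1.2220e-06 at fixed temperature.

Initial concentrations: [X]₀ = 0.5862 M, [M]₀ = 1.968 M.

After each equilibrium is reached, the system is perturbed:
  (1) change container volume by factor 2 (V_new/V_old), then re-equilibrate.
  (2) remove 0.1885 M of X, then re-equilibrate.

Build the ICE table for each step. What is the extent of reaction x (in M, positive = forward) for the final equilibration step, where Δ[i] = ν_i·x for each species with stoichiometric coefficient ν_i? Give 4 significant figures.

x = -4.7112e-04 M

Q₀ = 22.18 vs Keq = 1.2220e-06 ⇒ Q>K, reverse
Step 1:
                   X          M
  init        0.5862      1.968
  Δ            1.301     -1.952
  eq           1.887    0.01633
  solve Keq expr → x = -0.6506; check Q = 1.2220e-06
Then change container volume by factor 2 (V_new/V_old).
Step 2:
                   X          M
  init        0.9437   0.008164
  Δ        -0.001408   0.002112
  eq          0.9422    0.01028
  solve Keq expr → x = 7.0390e-04; check Q = 1.2220e-06
Then remove 0.1885 M of X.
Step 3:
                   X          M
  init        0.7537    0.01028
  Δ       9.4223e-04  -0.001413
  eq          0.7547   0.008862
  solve Keq expr → x = -4.7112e-04; check Q = 1.2220e-06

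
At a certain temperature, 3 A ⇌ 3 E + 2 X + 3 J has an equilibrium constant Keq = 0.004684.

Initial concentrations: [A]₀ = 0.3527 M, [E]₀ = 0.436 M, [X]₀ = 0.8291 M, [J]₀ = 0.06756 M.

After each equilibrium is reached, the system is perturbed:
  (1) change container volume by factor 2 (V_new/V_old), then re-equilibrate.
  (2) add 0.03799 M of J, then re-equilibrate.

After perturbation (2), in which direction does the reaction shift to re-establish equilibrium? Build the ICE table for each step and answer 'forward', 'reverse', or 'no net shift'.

Q₀ = 4.0043e-04 vs Keq = 0.004684 ⇒ Q<K, forward
Step 1:
                  A         E         X         J
  init       0.3527     0.436    0.8291   0.06756
  Δ        -0.04849   0.04849   0.03232   0.04849
  eq         0.3042    0.4845    0.8614     0.116
  solve Keq expr → x = 0.01616; check Q = 0.004684
Then change container volume by factor 2 (V_new/V_old).
Step 2:
                  A         E         X         J
  init       0.1521    0.2422    0.4307   0.05802
  Δ        -0.04564   0.04564   0.03043   0.04564
  eq         0.1065    0.2879    0.4611    0.1037
  solve Keq expr → x = 0.01521; check Q = 0.004684
Then add 0.03799 M of J.
Step 3:
                  A         E         X         J
  init       0.1065    0.2879    0.4611    0.1417
  Δ         0.01502  -0.01502  -0.01001  -0.01502
  eq         0.1215    0.2729    0.4511    0.1266
  solve Keq expr → x = -0.005006; check Q = 0.004684

Direction: reverse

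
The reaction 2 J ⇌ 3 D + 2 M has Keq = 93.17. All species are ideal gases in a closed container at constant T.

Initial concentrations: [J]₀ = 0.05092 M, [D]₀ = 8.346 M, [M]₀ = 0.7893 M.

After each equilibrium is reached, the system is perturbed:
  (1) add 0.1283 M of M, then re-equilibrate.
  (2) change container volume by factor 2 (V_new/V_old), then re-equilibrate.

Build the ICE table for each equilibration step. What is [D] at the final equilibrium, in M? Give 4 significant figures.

Q₀ = 1.3968e+05 vs Keq = 93.17 ⇒ Q>K, reverse
Step 1:
                   J          D          M
  I          0.05092      8.346     0.7893
  C           0.5229    -0.7844    -0.5229
  E           0.5738      7.562     0.2664
  solve Keq expr → x = -0.2615; check Q = 93.17
Then add 0.1283 M of M.
Step 2:
                   J          D          M
  I           0.5738      7.562     0.3947
  C          0.08242    -0.1236   -0.08242
  E           0.6563      7.438     0.3123
  solve Keq expr → x = -0.04121; check Q = 93.17
Then change container volume by factor 2 (V_new/V_old).
Step 3:
                   J          D          M
  I           0.3281      3.719     0.1561
  C          -0.1137     0.1705     0.1137
  E           0.2144       3.89     0.2698
  solve Keq expr → x = 0.05685; check Q = 93.17

[D]_eq = 3.89 M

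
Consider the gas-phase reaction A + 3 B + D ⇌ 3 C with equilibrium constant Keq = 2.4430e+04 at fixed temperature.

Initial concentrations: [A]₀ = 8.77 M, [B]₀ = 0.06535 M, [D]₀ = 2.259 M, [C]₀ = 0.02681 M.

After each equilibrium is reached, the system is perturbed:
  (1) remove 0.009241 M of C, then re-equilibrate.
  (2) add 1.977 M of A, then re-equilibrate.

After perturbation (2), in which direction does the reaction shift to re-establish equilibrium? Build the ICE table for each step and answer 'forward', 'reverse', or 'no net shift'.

Q₀ = 0.003485 vs Keq = 2.4430e+04 ⇒ Q<K, forward
Step 1:
                  A         B         D         C
  init         8.77   0.06535     2.259   0.02681
  Δ         -0.0214  -0.06419   -0.0214   0.06419
  eq          8.749  0.001164     2.238     0.091
  solve Keq expr → x = 0.0214; check Q = 2.4430e+04
Then remove 0.009241 M of C.
Step 2:
                  A         B         D         C
  init        8.749  0.001164     2.238   0.08176
  Δ       -3.8890e-05 -1.1667e-04 -3.8890e-05 1.1667e-04
  eq          8.749  0.001047     2.238   0.08187
  solve Keq expr → x = 3.8890e-05; check Q = 2.4430e+04
Then add 1.977 M of A.
Step 3:
                  A         B         D         C
  init        10.73  0.001047     2.238   0.08187
  Δ       -2.2642e-05 -6.7925e-05 -2.2642e-05 6.7925e-05
  eq          10.73 9.7902e-04     2.238   0.08194
  solve Keq expr → x = 2.2642e-05; check Q = 2.4430e+04

Direction: forward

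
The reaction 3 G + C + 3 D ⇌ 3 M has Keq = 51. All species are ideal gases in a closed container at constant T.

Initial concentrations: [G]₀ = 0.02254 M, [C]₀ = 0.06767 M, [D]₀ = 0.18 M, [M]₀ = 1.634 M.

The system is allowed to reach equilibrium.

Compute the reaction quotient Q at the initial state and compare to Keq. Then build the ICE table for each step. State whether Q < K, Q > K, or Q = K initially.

Q₀ = 9.6534e+08; Q > K (proceeds reverse)

Q₀ = 9.6534e+08 vs Keq = 51 ⇒ Q>K, reverse
Step 1:
                   G          C          D          M
  init       0.02254    0.06767       0.18      1.634
  Δ           0.5733     0.1911     0.5733    -0.5733
  eq          0.5958     0.2588     0.7533      1.061
  solve Keq expr → x = -0.1911; check Q = 51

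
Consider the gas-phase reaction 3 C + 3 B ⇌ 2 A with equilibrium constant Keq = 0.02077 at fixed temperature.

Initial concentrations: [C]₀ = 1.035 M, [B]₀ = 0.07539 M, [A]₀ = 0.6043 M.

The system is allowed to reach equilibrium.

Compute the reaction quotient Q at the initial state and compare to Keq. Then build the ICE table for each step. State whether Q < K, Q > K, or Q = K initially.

Q₀ = 768.7 vs Keq = 0.02077 ⇒ Q>K, reverse
Step 1:
                   C          B          A
  Initial      1.035    0.07539     0.6043
  Change      0.6307     0.6307    -0.4205
  Equil        1.666     0.7061     0.1838
  solve Keq expr → x = -0.2102; check Q = 0.02077

Q₀ = 768.7; Q > K (proceeds reverse)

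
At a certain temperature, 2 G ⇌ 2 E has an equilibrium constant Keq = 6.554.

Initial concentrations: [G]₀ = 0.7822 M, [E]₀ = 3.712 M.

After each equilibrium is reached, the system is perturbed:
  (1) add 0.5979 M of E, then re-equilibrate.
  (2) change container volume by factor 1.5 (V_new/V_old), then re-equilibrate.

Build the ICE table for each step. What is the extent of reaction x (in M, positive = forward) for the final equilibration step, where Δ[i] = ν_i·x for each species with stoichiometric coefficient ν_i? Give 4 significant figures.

x = 0 M

Q₀ = 22.52 vs Keq = 6.554 ⇒ Q>K, reverse
Step 1:
                    G           E
  I            0.7822       3.712
  C            0.4802     -0.4802
  E             1.262       3.232
  solve Keq expr → x = -0.2401; check Q = 6.554
Then add 0.5979 M of E.
Step 2:
                    G           E
  I             1.262        3.83
  C            0.1679     -0.1679
  E              1.43       3.662
  solve Keq expr → x = -0.08397; check Q = 6.554
Then change container volume by factor 1.5 (V_new/V_old).
Step 3:
                    G           E
  I            0.9536       2.441
  C                 0           0
  E            0.9536       2.441
  solve Keq expr → x = 0; check Q = 6.554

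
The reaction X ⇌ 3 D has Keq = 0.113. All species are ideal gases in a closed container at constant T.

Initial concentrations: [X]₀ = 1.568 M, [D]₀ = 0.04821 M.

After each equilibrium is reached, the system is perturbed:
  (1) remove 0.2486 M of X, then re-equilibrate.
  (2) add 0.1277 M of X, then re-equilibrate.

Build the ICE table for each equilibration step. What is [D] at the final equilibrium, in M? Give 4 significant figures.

Q₀ = 7.1460e-05 vs Keq = 0.113 ⇒ Q<K, forward
Step 1:
                    X           D
  Initial       1.568     0.04821
  Change      -0.1644      0.4931
  Equil         1.404      0.5413
  solve Keq expr → x = 0.1644; check Q = 0.113
Then remove 0.2486 M of X.
Step 2:
                    X           D
  Initial       1.155      0.5413
  Change      0.01083    -0.03248
  Equil         1.166      0.5088
  solve Keq expr → x = -0.01083; check Q = 0.113
Then add 0.1277 M of X.
Step 3:
                    X           D
  Initial       1.294      0.5088
  Change     -0.00572     0.01716
  Equil         1.288       0.526
  solve Keq expr → x = 0.00572; check Q = 0.113

[D]_eq = 0.526 M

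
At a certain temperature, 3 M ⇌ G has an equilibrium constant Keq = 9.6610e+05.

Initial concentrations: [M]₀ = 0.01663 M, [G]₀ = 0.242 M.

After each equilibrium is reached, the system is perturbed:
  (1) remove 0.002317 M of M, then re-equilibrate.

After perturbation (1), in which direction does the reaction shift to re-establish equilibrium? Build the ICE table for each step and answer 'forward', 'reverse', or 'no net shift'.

Q₀ = 5.2619e+04 vs Keq = 9.6610e+05 ⇒ Q<K, forward
Step 1:
                   M          G
  init       0.01663      0.242
  Δ          -0.0103   0.003432
  eq        0.006333     0.2454
  solve Keq expr → x = 0.003432; check Q = 9.6610e+05
Then remove 0.002317 M of M.
Step 2:
                   M          G
  init      0.004016     0.2454
  Δ          0.00231 -7.7012e-04
  eq        0.006327     0.2447
  solve Keq expr → x = -7.7012e-04; check Q = 9.6610e+05

Direction: reverse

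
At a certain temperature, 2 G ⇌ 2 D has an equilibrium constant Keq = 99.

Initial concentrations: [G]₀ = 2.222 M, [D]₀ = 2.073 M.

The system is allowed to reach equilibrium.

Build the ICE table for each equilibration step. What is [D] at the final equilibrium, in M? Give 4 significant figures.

[D]_eq = 3.903 M

Q₀ = 0.8704 vs Keq = 99 ⇒ Q<K, forward
Step 1:
                    G           D
  init          2.222       2.073
  Δ             -1.83        1.83
  eq           0.3922       3.903
  solve Keq expr → x = 0.9149; check Q = 99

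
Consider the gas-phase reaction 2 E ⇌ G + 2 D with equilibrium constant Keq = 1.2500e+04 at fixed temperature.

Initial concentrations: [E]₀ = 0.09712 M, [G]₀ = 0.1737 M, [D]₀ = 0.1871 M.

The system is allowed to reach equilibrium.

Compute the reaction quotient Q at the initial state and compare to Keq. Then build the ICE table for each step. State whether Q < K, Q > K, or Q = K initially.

Q₀ = 0.6447 vs Keq = 1.2500e+04 ⇒ Q<K, forward
Step 1:
                    E           G           D
  init        0.09712      0.1737      0.1871
  Δ          -0.09593     0.04796     0.09593
  eq         0.001192      0.2217       0.283
  solve Keq expr → x = 0.04796; check Q = 1.2500e+04

Q₀ = 0.6447; Q < K (proceeds forward)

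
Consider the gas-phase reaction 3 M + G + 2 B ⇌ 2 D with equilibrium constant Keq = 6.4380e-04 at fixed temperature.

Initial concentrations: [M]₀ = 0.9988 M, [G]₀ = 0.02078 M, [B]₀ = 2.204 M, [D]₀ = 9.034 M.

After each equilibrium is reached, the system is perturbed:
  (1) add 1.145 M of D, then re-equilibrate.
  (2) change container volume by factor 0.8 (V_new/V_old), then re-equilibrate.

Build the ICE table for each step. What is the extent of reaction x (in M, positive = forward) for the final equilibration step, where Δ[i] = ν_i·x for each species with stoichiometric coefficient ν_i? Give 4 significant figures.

Q₀ = 811.4 vs Keq = 6.4380e-04 ⇒ Q>K, reverse
Step 1:
                  M         G         B         D
  init       0.9988   0.02078     2.204     9.034
  Δ           6.367     2.122     4.245    -4.245
  eq          7.366     2.143     6.449     4.789
  solve Keq expr → x = -2.122; check Q = 6.4380e-04
Then add 1.145 M of D.
Step 2:
                  M         G         B         D
  init        7.366     2.143     6.449     5.934
  Δ          0.4381     0.146    0.2921   -0.2921
  eq          7.804     2.289     6.741     5.642
  solve Keq expr → x = -0.146; check Q = 6.4380e-04
Then change container volume by factor 0.8 (V_new/V_old).
Step 3:
                  M         G         B         D
  init        9.755     2.862     8.426     7.053
  Δ           -1.12   -0.3734   -0.7467    0.7467
  eq          8.635     2.488     7.679     7.799
  solve Keq expr → x = 0.3734; check Q = 6.4380e-04

x = 0.3734 M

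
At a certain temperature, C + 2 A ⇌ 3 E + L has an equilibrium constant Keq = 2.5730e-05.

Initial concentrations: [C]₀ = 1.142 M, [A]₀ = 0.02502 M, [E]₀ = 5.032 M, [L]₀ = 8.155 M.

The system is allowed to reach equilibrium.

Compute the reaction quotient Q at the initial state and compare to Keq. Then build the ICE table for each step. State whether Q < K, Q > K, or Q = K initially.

Q₀ = 1.4535e+06; Q > K (proceeds reverse)

Q₀ = 1.4535e+06 vs Keq = 2.5730e-05 ⇒ Q>K, reverse
Step 1:
                   C          A          E          L
  init         1.142    0.02502      5.032      8.155
  Δ            1.661      3.321     -4.982     -1.661
  eq           2.803      3.346    0.04991      6.494
  solve Keq expr → x = -1.661; check Q = 2.5730e-05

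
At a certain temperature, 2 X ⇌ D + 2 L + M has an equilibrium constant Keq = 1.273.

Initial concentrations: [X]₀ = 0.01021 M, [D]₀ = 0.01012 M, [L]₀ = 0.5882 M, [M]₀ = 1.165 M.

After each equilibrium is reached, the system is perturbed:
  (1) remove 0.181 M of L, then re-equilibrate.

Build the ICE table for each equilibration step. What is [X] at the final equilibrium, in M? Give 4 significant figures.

[X]_eq = 0.02299 M

Q₀ = 39.13 vs Keq = 1.273 ⇒ Q>K, reverse
Step 1:
                   X          D          L          M
  I          0.01021    0.01012     0.5882      1.165
  C          0.01572  -0.007862   -0.01572  -0.007862
  E          0.02593   0.002258     0.5725      1.157
  solve Keq expr → x = -0.007862; check Q = 1.273
Then remove 0.181 M of L.
Step 2:
                   X          D          L          M
  I          0.02593   0.002258     0.3915      1.157
  C        -0.002948   0.001474   0.002948   0.001474
  E          0.02299   0.003732     0.3944      1.159
  solve Keq expr → x = 0.001474; check Q = 1.273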